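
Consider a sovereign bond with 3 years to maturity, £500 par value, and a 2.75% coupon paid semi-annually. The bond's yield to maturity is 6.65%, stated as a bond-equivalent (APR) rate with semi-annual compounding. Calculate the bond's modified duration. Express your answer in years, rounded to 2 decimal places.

2.80 years

Periodic yield y = 0.03325. First find Macaulay duration:
  t   CF        PV=CF/(1+0.03325)^t    t·PV
  1        6.875         6.6538         6.6538
  2        6.875         6.4396        12.8793
  3        6.875         6.2324        18.6972
  4        6.875         6.0319        24.1274
  5        6.875         5.8378        29.1888
  6      506.875       416.5512     2,499.3072
  Σ                    447.7466     2,590.8537
P = 447.7466; Macaulay duration = 2,590.8537 / 447.7466 = 5.78643 half-year periods = 2.89321 years.
Modified duration = D_Mac / (1 + y) = 2.89321 / 1.03325 = 2.80011 years.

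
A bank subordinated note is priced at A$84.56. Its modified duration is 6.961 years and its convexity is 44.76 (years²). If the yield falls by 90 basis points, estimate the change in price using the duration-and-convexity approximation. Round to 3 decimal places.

+A$5.451

Duration effect: -D_mod·Δy = -6.961 × (-0.009) = +0.062649
Convexity effect: ½·C·(Δy)² = 0.5 × 44.76 × (-0.009)² = +0.00181278
ΔP/P ≈ +0.062649 + 0.00181278 = +0.06446178
ΔP ≈ 84.56 × (+0.06446178) = +5.4508881168.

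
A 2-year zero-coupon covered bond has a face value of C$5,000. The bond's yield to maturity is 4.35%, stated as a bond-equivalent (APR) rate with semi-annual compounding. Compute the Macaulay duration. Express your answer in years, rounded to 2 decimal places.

2.00 years

A zero-coupon bond has a single cash flow at maturity, so its Macaulay duration equals its maturity: 2 years.
(Equivalently: 4 semi-annual periods ÷ 2 = 2 years.)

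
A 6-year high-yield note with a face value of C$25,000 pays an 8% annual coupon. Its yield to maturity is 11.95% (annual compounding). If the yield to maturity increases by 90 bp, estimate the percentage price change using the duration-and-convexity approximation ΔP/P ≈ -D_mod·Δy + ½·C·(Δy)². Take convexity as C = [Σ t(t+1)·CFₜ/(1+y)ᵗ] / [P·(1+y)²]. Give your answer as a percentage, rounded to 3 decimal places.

-3.827%

With y = 0.1195:
  t   CF        PV=CF/(1+0.1195)^t    t·PV        t(t+1)·PV
  1     2,000.00     1,786.5118     1,786.5118       3,573.0237
  2     2,000.00     1,595.8123     3,191.6245       9,574.8736
  3     2,000.00     1,425.4688     4,276.4063      17,105.6250
  4     2,000.00     1,273.3084     5,093.2336      25,466.1680
  5     2,000.00     1,137.3903     5,686.9513      34,121.7079
  6    27,000.00    13,715.7379    82,294.4273     576,060.9908
  Σ                 20,934.2294   102,329.1548     665,902.3890
P = 20,934.2294; D_Mac = 4.88813 yrs; D_mod = 4.36635 yrs; C = 25.38081.
Duration effect: -4.36635 × (+0.009) = -0.039297
Convexity effect: 0.5 × 25.38081 × (0.009)² = +0.0010279
ΔP/P ≈ -0.039297 + 0.0010279 = -0.038269 = -3.8269%.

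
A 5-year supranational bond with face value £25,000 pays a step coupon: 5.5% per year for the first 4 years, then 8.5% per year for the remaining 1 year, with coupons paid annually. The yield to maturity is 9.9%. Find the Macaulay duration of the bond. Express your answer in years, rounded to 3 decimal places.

4.463 years

Periodic yield y = 0.099. Discount each cash flow and weight by its year:
  t   CF        PV=CF/(1+0.099)^t    t·PV
  1     1,375.00     1,251.1374     1,251.1374
  2     1,375.00     1,138.4326     2,276.8651
  3     1,375.00     1,035.8804     3,107.6412
  4     1,375.00       942.5663     3,770.2654
  5    27,125.00    16,919.2569    84,596.2845
  Σ                 21,287.2736    95,002.1937
Price P = Σ PV = 21,287.2736.
Macaulay duration = Σ(t·PV) / P = 95,002.1937 / 21,287.2736 = 4.46286 years.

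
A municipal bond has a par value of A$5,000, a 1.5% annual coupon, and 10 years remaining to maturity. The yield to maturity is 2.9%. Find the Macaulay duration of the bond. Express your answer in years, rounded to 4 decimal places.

Periodic yield y = 0.029. Discount each cash flow and weight by its year:
  t   CF        PV=CF/(1+0.029)^t    t·PV
  1        75.00        72.8863        72.8863
  2        75.00        70.8322       141.6643
  3        75.00        68.8359       206.5078
  4        75.00        66.8959       267.5838
  5        75.00        65.0106       325.0532
  6        75.00        63.1785       379.0707
  7        75.00        61.3979       429.7854
  8        75.00        59.6676       477.3405
  9        75.00        57.9860       521.8737
  10    5,075.00     3,813.1360    38,131.3603
  Σ                  4,399.8269    40,953.1260
Price P = Σ PV = 4,399.8269.
Macaulay duration = Σ(t·PV) / P = 40,953.1260 / 4,399.8269 = 9.30789 years.

9.3079 years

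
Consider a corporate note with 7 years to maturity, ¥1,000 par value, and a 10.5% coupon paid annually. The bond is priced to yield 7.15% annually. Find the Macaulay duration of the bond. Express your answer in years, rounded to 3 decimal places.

Periodic yield y = 0.0715. Discount each cash flow and weight by its year:
  t   CF        PV=CF/(1+0.0715)^t    t·PV
  1       105.00        97.9935        97.9935
  2       105.00        91.4545       182.9089
  3       105.00        85.3518       256.0555
  4       105.00        79.6564       318.6255
  5       105.00        74.3410       371.7050
  6       105.00        69.3803       416.2819
  7     1,105.00       681.4234     4,769.9639
  Σ                  1,179.6009     6,413.5342
Price P = Σ PV = 1,179.6009.
Macaulay duration = Σ(t·PV) / P = 6,413.5342 / 1,179.6009 = 5.43704 years.

5.437 years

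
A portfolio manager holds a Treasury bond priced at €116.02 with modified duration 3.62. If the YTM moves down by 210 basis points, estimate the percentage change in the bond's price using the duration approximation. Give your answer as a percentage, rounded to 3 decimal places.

Duration approximation: ΔP/P ≈ -D_mod · Δy = -3.62 × (-0.021) = +0.076020.
As a percentage: +7.6020%.

+7.602%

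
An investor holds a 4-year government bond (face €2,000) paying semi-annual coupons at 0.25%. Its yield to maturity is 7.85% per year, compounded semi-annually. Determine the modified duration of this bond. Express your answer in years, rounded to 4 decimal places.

3.8287 years

Periodic yield y = 0.03925. First find Macaulay duration:
  t   CF        PV=CF/(1+0.03925)^t    t·PV
  1         2.50         2.4056         2.4056
  2         2.50         2.3147         4.6295
  3         2.50         2.2273         6.6819
  4         2.50         2.1432         8.5727
  5         2.50         2.0622        10.3112
  6         2.50         1.9844        11.9061
  7         2.50         1.9094        13.3659
  8     2,002.50     1,471.6762    11,773.4094
  Σ                  1,486.7230    11,831.2823
P = 1,486.7230; Macaulay duration = 11,831.2823 / 1,486.7230 = 7.95796 half-year periods = 3.97898 years.
Modified duration = D_Mac / (1 + y) = 3.97898 / 1.03925 = 3.82870 years.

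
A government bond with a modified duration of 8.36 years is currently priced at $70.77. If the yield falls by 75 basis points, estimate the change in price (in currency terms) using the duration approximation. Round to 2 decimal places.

+$4.44

Duration approximation: ΔP/P ≈ -D_mod · Δy = -8.36 × (-0.0075) = +0.062700.
ΔP ≈ 70.77 × (+0.062700) = +4.437279.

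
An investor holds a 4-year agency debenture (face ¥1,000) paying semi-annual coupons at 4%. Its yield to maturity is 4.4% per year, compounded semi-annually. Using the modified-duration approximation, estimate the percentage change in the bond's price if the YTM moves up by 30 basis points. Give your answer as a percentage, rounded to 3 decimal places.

Periodic yield y = 0.022. Modified duration first:
  t   CF        PV=CF/(1+0.022)^t    t·PV
  1        20.00        19.5695        19.5695
  2        20.00        19.1482        38.2964
  3        20.00        18.7360        56.2081
  4        20.00        18.3327        73.3308
  5        20.00        17.9381        89.6903
  6        20.00        17.5519       105.3115
  7        20.00        17.1741       120.2186
  8     1,020.00       857.0240     6,856.1923
  Σ                    985.4745     7,358.8175
P = 985.4745; D_Mac = 7.46728 half-year periods = 3.73364 yrs; D_mod = 3.73364/(1+0.022) = 3.65327 yrs.
ΔP/P ≈ -D_mod · Δy = -3.65327 × (+0.003) = -0.010960 = -1.0960%.

-1.096%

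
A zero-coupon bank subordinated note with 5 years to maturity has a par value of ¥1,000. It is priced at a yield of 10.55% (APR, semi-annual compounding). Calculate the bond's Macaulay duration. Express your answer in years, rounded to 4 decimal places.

5.0000 years

A zero-coupon bond has a single cash flow at maturity, so its Macaulay duration equals its maturity: 5 years.
(Equivalently: 10 semi-annual periods ÷ 2 = 5 years.)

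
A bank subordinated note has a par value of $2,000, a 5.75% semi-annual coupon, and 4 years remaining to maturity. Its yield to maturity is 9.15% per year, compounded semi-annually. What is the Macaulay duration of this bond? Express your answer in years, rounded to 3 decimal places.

Periodic yield y = 0.04575. Discount each cash flow and weight by its period:
  t   CF        PV=CF/(1+0.04575)^t    t·PV
  1        57.50        54.9845        54.9845
  2        57.50        52.5790       105.1579
  3        57.50        50.2787       150.8362
  4        57.50        48.0791       192.3164
  5        57.50        45.9757       229.8786
  6        57.50        43.9643       263.7861
  7        57.50        42.0410       294.2868
  8     2,057.50     1,438.5232    11,508.1853
  Σ                  1,776.4254    12,799.4317
Price P = Σ PV = 1,776.4254.
Macaulay duration = Σ(t·PV) / P = 12,799.4317 / 1,776.4254 = 7.20516 half-year periods.
In years: 7.20516 / 2 = 3.60258 years.

3.603 years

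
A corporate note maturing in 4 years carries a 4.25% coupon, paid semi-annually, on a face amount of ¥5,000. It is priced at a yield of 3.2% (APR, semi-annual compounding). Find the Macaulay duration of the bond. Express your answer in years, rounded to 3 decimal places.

Periodic yield y = 0.016. Discount each cash flow and weight by its period:
  t   CF        PV=CF/(1+0.016)^t    t·PV
  1       106.25       104.5768       104.5768
  2       106.25       102.9299       205.8598
  3       106.25       101.3090       303.9269
  4       106.25        99.7135       398.8541
  5       106.25        98.1432       490.7162
  6       106.25        96.5977       579.5861
  7       106.25        95.0765       665.5352
  8     5,106.25     4,497.3057    35,978.4457
  Σ                  5,195.6522    38,727.5007
Price P = Σ PV = 5,195.6522.
Macaulay duration = Σ(t·PV) / P = 38,727.5007 / 5,195.6522 = 7.45383 half-year periods.
In years: 7.45383 / 2 = 3.72691 years.

3.727 years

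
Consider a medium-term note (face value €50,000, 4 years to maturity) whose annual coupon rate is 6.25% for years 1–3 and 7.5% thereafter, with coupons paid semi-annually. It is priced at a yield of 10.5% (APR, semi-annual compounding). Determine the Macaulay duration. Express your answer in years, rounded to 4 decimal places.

Periodic yield y = 0.0525. Discount each cash flow and weight by its period:
  t   CF        PV=CF/(1+0.0525)^t    t·PV
  1     1,562.50     1,484.5606     1,484.5606
  2     1,562.50     1,410.5089     2,821.0177
  3     1,562.50     1,340.1509     4,020.4528
  4     1,562.50     1,273.3025     5,093.2102
  5     1,562.50     1,209.7886     6,048.9432
  6     1,562.50     1,149.4429     6,896.6574
  7     1,875.00     1,310.5287     9,173.7010
  8    51,875.00    34,449.3692   275,594.9534
  Σ                 43,627.6523   311,133.4962
Price P = Σ PV = 43,627.6523.
Macaulay duration = Σ(t·PV) / P = 311,133.4962 / 43,627.6523 = 7.13157 half-year periods.
In years: 7.13157 / 2 = 3.56578 years.

3.5658 years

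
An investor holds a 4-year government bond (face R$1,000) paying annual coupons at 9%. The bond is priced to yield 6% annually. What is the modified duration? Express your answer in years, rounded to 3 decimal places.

3.354 years

Periodic yield y = 0.06. First find Macaulay duration:
  t   CF        PV=CF/(1+0.06)^t    t·PV
  1        90.00        84.9057        84.9057
  2        90.00        80.0997       160.1994
  3        90.00        75.5657       226.6972
  4     1,090.00       863.3821     3,453.5284
  Σ                  1,103.9532     3,925.3306
P = 1,103.9532; Macaulay duration = 3,925.3306 / 1,103.9532 = 3.55570 years.
Modified duration = D_Mac / (1 + y) = 3.55570 / 1.06 = 3.35444 years.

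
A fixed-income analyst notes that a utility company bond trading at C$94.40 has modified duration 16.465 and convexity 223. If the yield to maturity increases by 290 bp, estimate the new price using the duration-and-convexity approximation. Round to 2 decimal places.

Duration effect: -D_mod·Δy = -16.465 × (+0.029) = -0.477485
Convexity effect: ½·C·(Δy)² = 0.5 × 223 × (0.029)² = +0.0937715
ΔP/P ≈ -0.477485 + 0.0937715 = -0.3837135
New price ≈ 94.40 × (1 - 0.3837135) = 58.1774456.

C$58.18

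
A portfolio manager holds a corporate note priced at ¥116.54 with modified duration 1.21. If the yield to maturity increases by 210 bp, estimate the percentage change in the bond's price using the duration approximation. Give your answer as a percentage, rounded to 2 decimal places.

Duration approximation: ΔP/P ≈ -D_mod · Δy = -1.21 × (+0.021) = -0.025410.
As a percentage: -2.5410%.

-2.54%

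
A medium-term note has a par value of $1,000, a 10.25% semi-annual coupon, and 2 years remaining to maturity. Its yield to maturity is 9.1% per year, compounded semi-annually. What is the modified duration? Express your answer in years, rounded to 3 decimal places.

Periodic yield y = 0.0455. First find Macaulay duration:
  t   CF        PV=CF/(1+0.0455)^t    t·PV
  1        51.25        49.0196        49.0196
  2        51.25        46.8863        93.7726
  3        51.25        44.8458       134.5374
  4     1,051.25       879.8525     3,519.4099
  Σ                  1,020.6042     3,796.7395
P = 1,020.6042; Macaulay duration = 3,796.7395 / 1,020.6042 = 3.72009 half-year periods = 1.86005 years.
Modified duration = D_Mac / (1 + y) = 1.86005 / 1.0455 = 1.77910 years.

1.779 years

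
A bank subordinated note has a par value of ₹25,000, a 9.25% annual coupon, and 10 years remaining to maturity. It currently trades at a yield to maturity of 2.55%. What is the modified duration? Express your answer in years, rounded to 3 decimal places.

7.413 years

Periodic yield y = 0.0255. First find Macaulay duration:
  t   CF        PV=CF/(1+0.0255)^t    t·PV
  1     2,312.50     2,254.9976     2,254.9976
  2     2,312.50     2,198.9250     4,397.8500
  3     2,312.50     2,144.2467     6,432.7401
  4     2,312.50     2,090.9280     8,363.7121
  5     2,312.50     2,038.9352    10,194.6759
  6     2,312.50     1,988.2352    11,929.4111
  7     2,312.50     1,938.7959    13,571.5712
  8     2,312.50     1,890.5859    15,124.6875
  9     2,312.50     1,843.5748    16,592.1730
  10   27,312.50    21,232.6796   212,326.7965
  Σ                 39,621.9038   301,188.6148
P = 39,621.9038; Macaulay duration = 301,188.6148 / 39,621.9038 = 7.60157 years.
Modified duration = D_Mac / (1 + y) = 7.60157 / 1.0255 = 7.41255 years.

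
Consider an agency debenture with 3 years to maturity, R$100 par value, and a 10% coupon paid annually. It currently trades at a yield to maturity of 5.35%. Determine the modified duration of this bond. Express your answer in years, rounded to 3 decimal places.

Periodic yield y = 0.0535. First find Macaulay duration:
  t   CF        PV=CF/(1+0.0535)^t    t·PV
  1        10.00         9.4922         9.4922
  2        10.00         9.0101        18.0203
  3       110.00        94.0782       282.2346
  Σ                    112.5805       309.7471
P = 112.5805; Macaulay duration = 309.7471 / 112.5805 = 2.75134 years.
Modified duration = D_Mac / (1 + y) = 2.75134 / 1.0535 = 2.61162 years.

2.612 years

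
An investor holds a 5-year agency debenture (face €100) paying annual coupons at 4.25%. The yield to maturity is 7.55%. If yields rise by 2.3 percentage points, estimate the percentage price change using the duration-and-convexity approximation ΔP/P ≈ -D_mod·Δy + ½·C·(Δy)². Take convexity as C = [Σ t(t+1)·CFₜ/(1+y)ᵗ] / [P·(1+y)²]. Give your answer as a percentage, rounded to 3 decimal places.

With y = 0.0755:
  t   CF        PV=CF/(1+0.0755)^t    t·PV        t(t+1)·PV
  1         4.25         3.9517         3.9517           7.9033
  2         4.25         3.6742         7.3485          22.0455
  3         4.25         3.4163        10.2489          40.9958
  4         4.25         3.1765        12.7060          63.5298
  5       104.25        72.4476       362.2380       2,173.4279
  Σ                     86.6663       396.4930       2,307.9022
P = 86.6663; D_Mac = 4.57494 yrs; D_mod = 4.25378 yrs; C = 23.02217.
Duration effect: -4.25378 × (+0.023) = -0.097837
Convexity effect: 0.5 × 23.02217 × (0.023)² = +0.0060894
ΔP/P ≈ -0.097837 + 0.0060894 = -0.091748 = -9.1748%.

-9.175%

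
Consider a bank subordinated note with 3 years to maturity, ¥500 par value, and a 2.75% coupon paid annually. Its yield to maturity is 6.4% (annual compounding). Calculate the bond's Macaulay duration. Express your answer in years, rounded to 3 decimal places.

Periodic yield y = 0.064. Discount each cash flow and weight by its year:
  t   CF        PV=CF/(1+0.064)^t    t·PV
  1        13.75        12.9229        12.9229
  2        13.75        12.1456        24.2912
  3       513.75       426.5078     1,279.5233
  Σ                    451.5763     1,316.7375
Price P = Σ PV = 451.5763.
Macaulay duration = Σ(t·PV) / P = 1,316.7375 / 451.5763 = 2.91587 years.

2.916 years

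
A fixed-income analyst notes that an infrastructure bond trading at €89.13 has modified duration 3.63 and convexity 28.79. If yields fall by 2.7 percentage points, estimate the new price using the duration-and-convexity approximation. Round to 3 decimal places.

€98.801

Duration effect: -D_mod·Δy = -3.63 × (-0.027) = +0.098010
Convexity effect: ½·C·(Δy)² = 0.5 × 28.79 × (-0.027)² = +0.010493955
ΔP/P ≈ +0.098010 + 0.010493955 = +0.108503955
New price ≈ 89.13 × (1 + 0.108503955) = 98.80095750915.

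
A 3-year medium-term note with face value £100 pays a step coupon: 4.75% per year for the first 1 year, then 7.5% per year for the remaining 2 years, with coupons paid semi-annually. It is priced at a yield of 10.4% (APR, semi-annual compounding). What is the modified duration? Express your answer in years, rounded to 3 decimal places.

Periodic yield y = 0.052. First find Macaulay duration:
  t   CF        PV=CF/(1+0.052)^t    t·PV
  1        2.375         2.2576         2.2576
  2        2.375         2.1460         4.2920
  3        3.750         3.2210         9.6629
  4        3.750         3.0617        12.2470
  5        3.750         2.9104        14.5520
  6      103.750        76.5409       459.2455
  Σ                     90.1376       502.2569
P = 90.1376; Macaulay duration = 502.2569 / 90.1376 = 5.57211 half-year periods = 2.78606 years.
Modified duration = D_Mac / (1 + y) = 2.78606 / 1.052 = 2.64834 years.

2.648 years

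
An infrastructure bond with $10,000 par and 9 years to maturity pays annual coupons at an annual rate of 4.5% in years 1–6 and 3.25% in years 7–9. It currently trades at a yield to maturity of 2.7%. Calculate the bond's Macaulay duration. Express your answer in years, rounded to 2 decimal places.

7.69 years

Periodic yield y = 0.027. Discount each cash flow and weight by its year:
  t   CF        PV=CF/(1+0.027)^t    t·PV
  1       450.00       438.1694       438.1694
  2       450.00       426.6499       853.2998
  3       450.00       415.4332     1,246.2995
  4       450.00       404.5114     1,618.0455
  5       450.00       393.8767     1,969.3835
  6       450.00       383.5216     2,301.1297
  7       325.00       269.7058     1,887.9405
  8       325.00       262.6152     2,100.9214
  9    10,325.00     8,123.7410    73,113.6689
  Σ                 11,118.2241    85,528.8582
Price P = Σ PV = 11,118.2241.
Macaulay duration = Σ(t·PV) / P = 85,528.8582 / 11,118.2241 = 7.69267 years.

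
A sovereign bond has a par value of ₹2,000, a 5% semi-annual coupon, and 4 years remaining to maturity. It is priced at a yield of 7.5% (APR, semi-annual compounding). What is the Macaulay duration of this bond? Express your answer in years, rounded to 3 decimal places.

3.657 years

Periodic yield y = 0.0375. Discount each cash flow and weight by its period:
  t   CF        PV=CF/(1+0.0375)^t    t·PV
  1        50.00        48.1928        48.1928
  2        50.00        46.4509        92.9017
  3        50.00        44.7719       134.3158
  4        50.00        43.1537       172.6146
  5        50.00        41.5939       207.9694
  6        50.00        40.0905       240.5429
  7        50.00        38.6414       270.4901
  8     2,050.00     1,527.0351    12,216.2808
  Σ                  1,829.9301    13,383.3080
Price P = Σ PV = 1,829.9301.
Macaulay duration = Σ(t·PV) / P = 13,383.3080 / 1,829.9301 = 7.31356 half-year periods.
In years: 7.31356 / 2 = 3.65678 years.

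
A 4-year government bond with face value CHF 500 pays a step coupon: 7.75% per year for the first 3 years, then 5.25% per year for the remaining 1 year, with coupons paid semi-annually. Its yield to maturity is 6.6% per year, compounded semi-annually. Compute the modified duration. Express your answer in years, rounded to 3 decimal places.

Periodic yield y = 0.033. First find Macaulay duration:
  t   CF        PV=CF/(1+0.033)^t    t·PV
  1       19.375        18.7561        18.7561
  2       19.375        18.1569        36.3137
  3       19.375        17.5768        52.7305
  4       19.375        17.0153        68.0613
  5       19.375        16.4718        82.3588
  6       19.375        15.9456        95.6734
  7       13.125        10.4568        73.1973
  8      513.125       395.7497     3,165.9977
  Σ                    510.1289     3,593.0888
P = 510.1289; Macaulay duration = 3,593.0888 / 510.1289 = 7.04349 half-year periods = 3.52175 years.
Modified duration = D_Mac / (1 + y) = 3.52175 / 1.033 = 3.40924 years.

3.409 years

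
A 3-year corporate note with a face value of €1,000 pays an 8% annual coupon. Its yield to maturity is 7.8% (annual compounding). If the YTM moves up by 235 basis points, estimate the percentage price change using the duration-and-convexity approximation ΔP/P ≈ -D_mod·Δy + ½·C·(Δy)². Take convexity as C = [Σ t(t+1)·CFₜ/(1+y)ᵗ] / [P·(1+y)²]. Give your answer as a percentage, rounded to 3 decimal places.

-5.811%

With y = 0.078:
  t   CF        PV=CF/(1+0.078)^t    t·PV        t(t+1)·PV
  1        80.00        74.2115        74.2115         148.4230
  2        80.00        68.8418       137.6837         413.0510
  3     1,080.00       862.1195     2,586.3585      10,345.4341
  Σ                  1,005.1729     2,798.2537      10,906.9082
P = 1,005.1729; D_Mac = 2.78385 yrs; D_mod = 2.58242 yrs; C = 9.33734.
Duration effect: -2.58242 × (+0.0235) = -0.060687
Convexity effect: 0.5 × 9.33734 × (0.0235)² = +0.0025783
ΔP/P ≈ -0.060687 + 0.0025783 = -0.058109 = -5.8109%.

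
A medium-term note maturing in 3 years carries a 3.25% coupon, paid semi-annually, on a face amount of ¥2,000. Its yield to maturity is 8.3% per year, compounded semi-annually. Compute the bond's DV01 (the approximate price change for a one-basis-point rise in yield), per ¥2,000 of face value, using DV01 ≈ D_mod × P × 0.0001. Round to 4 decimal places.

¥0.4789

Periodic yield y = 0.0415.
  t   CF        PV=CF/(1+0.0415)^t    t·PV
  1        32.50        31.2050        31.2050
  2        32.50        29.9616        59.9232
  3        32.50        28.7677        86.3032
  4        32.50        27.6214       110.4857
  5        32.50        26.5208       132.6041
  6     2,032.50     1,592.4834     9,554.9003
  Σ                  1,736.5599     9,975.4215
P = 1,736.5599; D_Mac = 5.74436 half-year periods = 2.87218 yrs; D_mod = 2.75773 yrs.
DV01 ≈ 2.75773 × 1,736.5599 × 0.0001 = 0.478897.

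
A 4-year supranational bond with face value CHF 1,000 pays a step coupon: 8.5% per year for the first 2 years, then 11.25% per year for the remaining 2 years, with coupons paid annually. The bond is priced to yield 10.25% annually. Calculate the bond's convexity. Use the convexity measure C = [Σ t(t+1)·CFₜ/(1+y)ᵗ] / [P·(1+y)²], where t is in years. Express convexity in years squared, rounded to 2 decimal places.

13.91

With y = 0.1025:
  t   CF        PV=CF/(1+0.1025)^t    t·PV        t(t+1)·PV
  1        85.00        77.0975        77.0975         154.1950
  2        85.00        69.9297       139.8594         419.5783
  3       112.50        83.9492       251.8477       1,007.3908
  4     1,112.50       752.9838     3,011.9352      15,059.6758
  Σ                    983.9602     3,480.7398      16,640.8399
P = 983.9602.
Convexity = Σ t(t+1)·PV / [P·(1+y)²] = 16,640.8399 / (983.9602 × 1.215506) = 13.91363.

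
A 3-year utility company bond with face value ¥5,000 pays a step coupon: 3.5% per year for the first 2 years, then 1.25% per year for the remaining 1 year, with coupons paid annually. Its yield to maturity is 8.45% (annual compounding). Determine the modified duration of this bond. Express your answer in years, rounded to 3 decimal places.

2.665 years

Periodic yield y = 0.0845. First find Macaulay duration:
  t   CF        PV=CF/(1+0.0845)^t    t·PV
  1       175.00       161.3647       161.3647
  2       175.00       148.7918       297.5836
  3     5,062.50     3,968.9568    11,906.8703
  Σ                  4,279.1132    12,365.8185
P = 4,279.1132; Macaulay duration = 12,365.8185 / 4,279.1132 = 2.88981 years.
Modified duration = D_Mac / (1 + y) = 2.88981 / 1.0845 = 2.66465 years.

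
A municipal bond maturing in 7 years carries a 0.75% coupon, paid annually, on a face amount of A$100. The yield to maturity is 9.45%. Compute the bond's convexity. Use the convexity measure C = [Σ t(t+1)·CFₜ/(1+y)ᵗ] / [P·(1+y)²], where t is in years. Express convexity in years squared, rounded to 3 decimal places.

44.827

With y = 0.0945:
  t   CF        PV=CF/(1+0.0945)^t    t·PV        t(t+1)·PV
  1         0.75         0.6852         0.6852           1.3705
  2         0.75         0.6261         1.2522           3.7565
  3         0.75         0.5720         1.7161           6.8643
  4         0.75         0.5226         2.0905          10.4527
  5         0.75         0.4775         2.3875          14.3253
  6         0.75         0.4363         2.6177          18.3238
  7       100.75        53.5469       374.8286       2,998.6289
  Σ                     56.8667       385.5779       3,053.7219
P = 56.8667.
Convexity = Σ t(t+1)·PV / [P·(1+y)²] = 3,053.7219 / (56.8667 × 1.197930) = 44.82701.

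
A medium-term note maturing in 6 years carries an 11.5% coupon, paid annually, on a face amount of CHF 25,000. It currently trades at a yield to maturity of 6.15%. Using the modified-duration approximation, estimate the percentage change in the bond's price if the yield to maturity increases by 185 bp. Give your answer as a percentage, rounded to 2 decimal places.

-8.38%

Periodic yield y = 0.0615. Modified duration first:
  t   CF        PV=CF/(1+0.0615)^t    t·PV
  1     2,875.00     2,708.4315     2,708.4315
  2     2,875.00     2,551.5134     5,103.0268
  3     2,875.00     2,403.6867     7,211.0600
  4     2,875.00     2,264.4246     9,057.6982
  5     2,875.00     2,133.2309    10,666.1543
  6    27,875.00    19,484.7521   116,908.5127
  Σ                 31,546.0390   151,654.8834
P = 31,546.0390; D_Mac = 4.80741 yrs; D_mod = 4.80741/(1+0.0615) = 4.52889 yrs.
ΔP/P ≈ -D_mod · Δy = -4.52889 × (+0.0185) = -0.083784 = -8.3784%.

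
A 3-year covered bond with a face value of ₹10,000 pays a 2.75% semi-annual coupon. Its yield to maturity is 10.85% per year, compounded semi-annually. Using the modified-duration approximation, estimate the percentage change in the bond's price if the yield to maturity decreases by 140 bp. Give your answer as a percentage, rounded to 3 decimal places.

+3.832%

Periodic yield y = 0.05425. Modified duration first:
  t   CF        PV=CF/(1+0.05425)^t    t·PV
  1       137.50       130.4245       130.4245
  2       137.50       123.7130       247.4261
  3       137.50       117.3470       352.0409
  4       137.50       111.3085       445.2339
  5       137.50       105.5807       527.9036
  6    10,137.50     7,383.6178    44,301.7069
  Σ                  7,971.9915    46,004.7359
P = 7,971.9915; D_Mac = 5.77080 half-year periods = 2.88540 yrs; D_mod = 2.88540/(1+0.05425) = 2.73692 yrs.
ΔP/P ≈ -D_mod · Δy = -2.73692 × (-0.014) = +0.038317 = +3.8317%.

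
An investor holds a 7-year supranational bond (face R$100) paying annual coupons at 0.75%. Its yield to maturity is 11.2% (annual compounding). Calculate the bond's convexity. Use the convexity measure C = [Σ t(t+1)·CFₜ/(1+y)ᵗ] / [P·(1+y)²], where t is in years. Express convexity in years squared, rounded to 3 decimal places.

With y = 0.112:
  t   CF        PV=CF/(1+0.112)^t    t·PV        t(t+1)·PV
  1         0.75         0.6745         0.6745           1.3489
  2         0.75         0.6065         1.2131           3.6392
  3         0.75         0.5454         1.6363           6.5453
  4         0.75         0.4905         1.9620           9.8101
  5         0.75         0.4411         2.2055          13.2330
  6         0.75         0.3967         2.3800          16.6603
  7       100.75        47.9194       335.4359       2,683.4875
  Σ                     51.0741       345.5073       2,734.7242
P = 51.0741.
Convexity = Σ t(t+1)·PV / [P·(1+y)²] = 2,734.7242 / (51.0741 × 1.236544) = 43.30151.

43.302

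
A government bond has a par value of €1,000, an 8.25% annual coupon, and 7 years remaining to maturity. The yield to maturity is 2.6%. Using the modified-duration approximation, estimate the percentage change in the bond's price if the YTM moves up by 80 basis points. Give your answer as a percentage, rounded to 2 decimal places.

Periodic yield y = 0.026. Modified duration first:
  t   CF        PV=CF/(1+0.026)^t    t·PV
  1        82.50        80.4094        80.4094
  2        82.50        78.3717       156.7434
  3        82.50        76.3857       229.1570
  4        82.50        74.4500       297.7999
  5        82.50        72.5633       362.8166
  6        82.50        70.7245       424.3469
  7     1,082.50       904.4746     6,331.3223
  Σ                  1,357.3791     7,882.5954
P = 1,357.3791; D_Mac = 5.80722 yrs; D_mod = 5.80722/(1+0.026) = 5.66006 yrs.
ΔP/P ≈ -D_mod · Δy = -5.66006 × (+0.008) = -0.045280 = -4.5280%.

-4.53%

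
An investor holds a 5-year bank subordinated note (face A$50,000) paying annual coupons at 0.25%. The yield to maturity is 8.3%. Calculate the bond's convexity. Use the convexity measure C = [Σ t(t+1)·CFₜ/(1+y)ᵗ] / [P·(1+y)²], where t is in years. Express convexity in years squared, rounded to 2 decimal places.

25.37

With y = 0.083:
  t   CF        PV=CF/(1+0.083)^t    t·PV        t(t+1)·PV
  1       125.00       115.4201       115.4201         230.8403
  2       125.00       106.5744       213.1489         639.4467
  3       125.00        98.4067       295.2201       1,180.8803
  4       125.00        90.8649       363.4596       1,817.2981
  5    50,125.00    33,644.3469   168,221.7346   1,009,330.4076
  Σ                 34,055.6131   169,208.9833   1,013,198.8730
P = 34,055.6131.
Convexity = Σ t(t+1)·PV / [P·(1+y)²] = 1,013,198.8730 / (34,055.6131 × 1.172889) = 25.36583.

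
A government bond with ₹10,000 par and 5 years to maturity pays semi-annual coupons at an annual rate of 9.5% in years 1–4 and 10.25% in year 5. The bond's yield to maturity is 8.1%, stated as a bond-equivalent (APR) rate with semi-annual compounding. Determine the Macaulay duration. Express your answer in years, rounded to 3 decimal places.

4.125 years

Periodic yield y = 0.0405. Discount each cash flow and weight by its period:
  t   CF        PV=CF/(1+0.0405)^t    t·PV
  1       475.00       456.5113       456.5113
  2       475.00       438.7422       877.4845
  3       475.00       421.6648     1,264.9944
  4       475.00       405.2521     1,621.0084
  5       475.00       389.4782     1,947.3911
  6       475.00       374.3183     2,245.9100
  7       475.00       359.7485     2,518.2397
  8       475.00       345.7458     2,765.9665
  9       512.50       358.5214     3,226.6928
  10   10,512.50     7,067.8148    70,678.1484
  Σ                 10,617.7976    87,602.3471
Price P = Σ PV = 10,617.7976.
Macaulay duration = Σ(t·PV) / P = 87,602.3471 / 10,617.7976 = 8.25052 half-year periods.
In years: 8.25052 / 2 = 4.12526 years.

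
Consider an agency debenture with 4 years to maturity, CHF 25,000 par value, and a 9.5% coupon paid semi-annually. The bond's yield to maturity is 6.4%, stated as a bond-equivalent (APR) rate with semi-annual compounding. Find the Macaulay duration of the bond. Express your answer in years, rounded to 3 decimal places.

3.453 years

Periodic yield y = 0.032. Discount each cash flow and weight by its period:
  t   CF        PV=CF/(1+0.032)^t    t·PV
  1     1,187.50     1,150.6783     1,150.6783
  2     1,187.50     1,114.9983     2,229.9967
  3     1,187.50     1,080.4248     3,241.2743
  4     1,187.50     1,046.9232     4,187.6928
  5     1,187.50     1,014.4605     5,072.3024
  6     1,187.50       983.0043     5,898.0260
  7     1,187.50       952.5236     6,667.6651
  8    26,187.50    20,354.3136   162,834.5090
  Σ                 27,697.3266   191,282.1446
Price P = Σ PV = 27,697.3266.
Macaulay duration = Σ(t·PV) / P = 191,282.1446 / 27,697.3266 = 6.90616 half-year periods.
In years: 6.90616 / 2 = 3.45308 years.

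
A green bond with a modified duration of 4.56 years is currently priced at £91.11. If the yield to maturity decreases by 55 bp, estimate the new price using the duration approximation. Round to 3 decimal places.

£93.395

Duration approximation: ΔP/P ≈ -D_mod · Δy = -4.56 × (-0.0055) = +0.025080.
New price ≈ 91.11 × (1 + 0.025080) = 93.3950388.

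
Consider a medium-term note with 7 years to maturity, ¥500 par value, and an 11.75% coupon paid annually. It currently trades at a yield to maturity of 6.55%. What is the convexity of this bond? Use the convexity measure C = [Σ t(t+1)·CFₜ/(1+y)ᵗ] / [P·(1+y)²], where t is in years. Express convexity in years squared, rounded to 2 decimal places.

34.22

With y = 0.0655:
  t   CF        PV=CF/(1+0.0655)^t    t·PV        t(t+1)·PV
  1        58.75        55.1384        55.1384         110.2769
  2        58.75        51.7489       103.4978         310.4933
  3        58.75        48.5677       145.7031         582.8124
  4        58.75        45.5821       182.3283         911.6414
  5        58.75        42.7800       213.8999       1,283.3995
  6        58.75        40.1501       240.9009       1,686.3062
  7       558.75       358.3797     2,508.6576      20,069.2612
  Σ                    642.3469     3,450.1260      24,954.1908
P = 642.3469.
Convexity = Σ t(t+1)·PV / [P·(1+y)²] = 24,954.1908 / (642.3469 × 1.135290) = 34.21897.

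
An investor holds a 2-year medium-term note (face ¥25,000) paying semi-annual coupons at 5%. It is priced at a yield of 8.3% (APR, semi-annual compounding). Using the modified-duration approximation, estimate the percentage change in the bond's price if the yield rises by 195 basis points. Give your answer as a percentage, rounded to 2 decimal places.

-3.60%

Periodic yield y = 0.0415. Modified duration first:
  t   CF        PV=CF/(1+0.0415)^t    t·PV
  1       625.00       600.0960       600.0960
  2       625.00       576.1844     1,152.3687
  3       625.00       553.2255     1,659.6765
  4    25,625.00    21,778.4405    87,113.7618
  Σ                 23,507.9463    90,525.9031
P = 23,507.9463; D_Mac = 3.85086 half-year periods = 1.92543 yrs; D_mod = 1.92543/(1+0.0415) = 1.84871 yrs.
ΔP/P ≈ -D_mod · Δy = -1.84871 × (+0.0195) = -0.036050 = -3.6050%.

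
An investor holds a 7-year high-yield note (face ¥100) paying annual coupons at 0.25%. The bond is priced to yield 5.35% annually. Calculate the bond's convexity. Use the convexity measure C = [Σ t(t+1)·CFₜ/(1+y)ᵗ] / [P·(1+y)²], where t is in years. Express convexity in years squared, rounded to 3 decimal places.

49.842

With y = 0.0535:
  t   CF        PV=CF/(1+0.0535)^t    t·PV        t(t+1)·PV
  1         0.25         0.2373         0.2373           0.4746
  2         0.25         0.2253         0.4505           1.3515
  3         0.25         0.2138         0.6414           2.5658
  4         0.25         0.2030         0.8118           4.0591
  5         0.25         0.1926         0.9632           5.7795
  6         0.25         0.1829         1.0972           7.6804
  7       100.25        69.6053       487.2374       3,897.8994
  Σ                     70.8602       491.4389       3,919.8103
P = 70.8602.
Convexity = Σ t(t+1)·PV / [P·(1+y)²] = 3,919.8103 / (70.8602 × 1.109862) = 49.84179.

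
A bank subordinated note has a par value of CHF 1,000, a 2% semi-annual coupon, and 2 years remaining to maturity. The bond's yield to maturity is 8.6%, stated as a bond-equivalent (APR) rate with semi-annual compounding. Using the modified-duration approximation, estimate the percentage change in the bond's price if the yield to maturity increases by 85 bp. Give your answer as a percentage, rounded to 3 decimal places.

Periodic yield y = 0.043. Modified duration first:
  t   CF        PV=CF/(1+0.043)^t    t·PV
  1        10.00         9.5877         9.5877
  2        10.00         9.1925        18.3849
  3        10.00         8.8135        26.4404
  4     1,010.00       853.4619     3,413.8476
  Σ                    881.0556     3,468.2607
P = 881.0556; D_Mac = 3.93648 half-year periods = 1.96824 yrs; D_mod = 1.96824/(1+0.043) = 1.88710 yrs.
ΔP/P ≈ -D_mod · Δy = -1.88710 × (+0.0085) = -0.016040 = -1.6040%.

-1.604%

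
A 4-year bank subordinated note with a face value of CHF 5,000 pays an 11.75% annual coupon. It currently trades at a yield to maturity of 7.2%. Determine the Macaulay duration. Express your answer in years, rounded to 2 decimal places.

3.45 years

Periodic yield y = 0.072. Discount each cash flow and weight by its year:
  t   CF        PV=CF/(1+0.072)^t    t·PV
  1       587.50       548.0410       548.0410
  2       587.50       511.2323     1,022.4646
  3       587.50       476.8958     1,430.6875
  4     5,587.50     4,230.9549    16,923.8196
  Σ                  5,767.1241    19,925.0127
Price P = Σ PV = 5,767.1241.
Macaulay duration = Σ(t·PV) / P = 19,925.0127 / 5,767.1241 = 3.45493 years.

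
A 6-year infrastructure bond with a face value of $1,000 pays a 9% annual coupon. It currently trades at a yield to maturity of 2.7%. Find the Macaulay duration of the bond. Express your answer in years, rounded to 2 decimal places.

Periodic yield y = 0.027. Discount each cash flow and weight by its year:
  t   CF        PV=CF/(1+0.027)^t    t·PV
  1        90.00        87.6339        87.6339
  2        90.00        85.3300       170.6600
  3        90.00        83.0866       249.2599
  4        90.00        80.9023       323.6091
  5        90.00        78.7753       393.8767
  6     1,090.00       928.9746     5,573.8476
  Σ                  1,344.7027     6,798.8871
Price P = Σ PV = 1,344.7027.
Macaulay duration = Σ(t·PV) / P = 6,798.8871 / 1,344.7027 = 5.05605 years.

5.06 years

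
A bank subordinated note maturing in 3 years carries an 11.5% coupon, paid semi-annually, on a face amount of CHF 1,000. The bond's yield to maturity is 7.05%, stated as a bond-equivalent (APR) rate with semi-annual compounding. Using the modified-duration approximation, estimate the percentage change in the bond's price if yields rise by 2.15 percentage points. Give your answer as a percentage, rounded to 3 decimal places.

-5.491%

Periodic yield y = 0.03525. Modified duration first:
  t   CF        PV=CF/(1+0.03525)^t    t·PV
  1        57.50        55.5421        55.5421
  2        57.50        53.6509       107.3019
  3        57.50        51.8241       155.4724
  4        57.50        50.0595       200.2382
  5        57.50        48.3550       241.7751
  6     1,057.50       859.0312     5,154.1872
  Σ                  1,118.4630     5,914.5170
P = 1,118.4630; D_Mac = 5.28808 half-year periods = 2.64404 yrs; D_mod = 2.64404/(1+0.03525) = 2.55401 yrs.
ΔP/P ≈ -D_mod · Δy = -2.55401 × (+0.0215) = -0.054911 = -5.4911%.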